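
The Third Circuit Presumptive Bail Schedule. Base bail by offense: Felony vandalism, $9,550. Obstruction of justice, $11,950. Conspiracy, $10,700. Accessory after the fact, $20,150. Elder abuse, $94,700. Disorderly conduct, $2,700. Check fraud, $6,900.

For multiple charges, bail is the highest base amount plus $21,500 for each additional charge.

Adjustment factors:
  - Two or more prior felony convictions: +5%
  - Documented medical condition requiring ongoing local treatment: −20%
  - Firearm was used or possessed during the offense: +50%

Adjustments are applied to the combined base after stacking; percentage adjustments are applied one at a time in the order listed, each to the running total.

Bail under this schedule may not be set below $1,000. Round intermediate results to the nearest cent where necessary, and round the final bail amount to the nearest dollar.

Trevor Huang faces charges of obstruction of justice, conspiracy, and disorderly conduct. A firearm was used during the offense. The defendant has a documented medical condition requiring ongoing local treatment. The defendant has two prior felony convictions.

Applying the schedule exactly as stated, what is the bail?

Base amounts from the schedule: obstruction of justice $11,950; conspiracy $10,700; disorderly conduct $2,700.
Stacking rule: highest base plus $21,500 per additional charge. Highest is obstruction of justice at $11,950; 2 additional charges → +$43,000. Combined base = $54,950.
Two or more prior felony convictions (+5%): $54,950 × 1.05 = $57,697.50.
Documented medical condition requiring ongoing local treatment (−20%): $57,697.50 × 0.8 = $46,158.
Firearm was used or possessed during the offense (+50%): $46,158 × 1.5 = $69,237.
$69,237 is at or above the $1,000 minimum.

$69,237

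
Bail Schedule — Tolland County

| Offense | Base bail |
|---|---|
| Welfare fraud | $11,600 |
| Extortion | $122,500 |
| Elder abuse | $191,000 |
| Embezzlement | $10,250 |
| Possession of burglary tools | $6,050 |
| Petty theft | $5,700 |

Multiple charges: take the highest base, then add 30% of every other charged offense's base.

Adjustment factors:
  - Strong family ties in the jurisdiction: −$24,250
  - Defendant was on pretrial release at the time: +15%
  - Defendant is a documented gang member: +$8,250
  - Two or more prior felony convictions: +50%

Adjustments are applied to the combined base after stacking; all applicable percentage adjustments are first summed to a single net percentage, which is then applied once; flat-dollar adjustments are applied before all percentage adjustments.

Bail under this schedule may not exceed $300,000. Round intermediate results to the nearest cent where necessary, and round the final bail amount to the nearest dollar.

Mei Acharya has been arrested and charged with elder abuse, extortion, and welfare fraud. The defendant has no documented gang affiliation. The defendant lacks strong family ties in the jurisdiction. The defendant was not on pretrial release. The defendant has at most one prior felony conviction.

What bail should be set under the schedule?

Base amounts from the schedule: elder abuse $191,000; extortion $122,500; welfare fraud $11,600.
Stacking rule: highest base plus 30% of each additional charge. Highest is elder abuse at $191,000. Additional: $122,500 × 30% = $36,750; $11,600 × 30% = $3,480. Combined base = $191,000 + $40,230 = $231,230.
No adjustment factors apply to this defendant.
$231,230 is within the $300,000 maximum.

$231,230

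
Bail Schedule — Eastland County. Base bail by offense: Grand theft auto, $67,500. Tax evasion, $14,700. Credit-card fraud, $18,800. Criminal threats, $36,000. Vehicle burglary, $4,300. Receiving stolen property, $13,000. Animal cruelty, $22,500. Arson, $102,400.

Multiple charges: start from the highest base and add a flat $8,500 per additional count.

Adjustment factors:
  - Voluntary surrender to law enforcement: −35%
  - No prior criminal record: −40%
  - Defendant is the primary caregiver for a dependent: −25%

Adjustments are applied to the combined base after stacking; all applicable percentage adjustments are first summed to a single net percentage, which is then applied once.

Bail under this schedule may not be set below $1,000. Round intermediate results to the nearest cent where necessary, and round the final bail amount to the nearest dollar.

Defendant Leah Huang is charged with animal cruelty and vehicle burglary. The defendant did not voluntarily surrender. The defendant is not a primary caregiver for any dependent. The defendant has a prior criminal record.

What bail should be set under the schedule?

$31,000

Base amounts from the schedule: animal cruelty $22,500; vehicle burglary $4,300.
Stacking rule: highest base plus $8,500 per additional charge. Highest is animal cruelty at $22,500; 1 additional charge → +$8,500. Combined base = $31,000.
No adjustment factors apply to this defendant.
$31,000 is at or above the $1,000 minimum.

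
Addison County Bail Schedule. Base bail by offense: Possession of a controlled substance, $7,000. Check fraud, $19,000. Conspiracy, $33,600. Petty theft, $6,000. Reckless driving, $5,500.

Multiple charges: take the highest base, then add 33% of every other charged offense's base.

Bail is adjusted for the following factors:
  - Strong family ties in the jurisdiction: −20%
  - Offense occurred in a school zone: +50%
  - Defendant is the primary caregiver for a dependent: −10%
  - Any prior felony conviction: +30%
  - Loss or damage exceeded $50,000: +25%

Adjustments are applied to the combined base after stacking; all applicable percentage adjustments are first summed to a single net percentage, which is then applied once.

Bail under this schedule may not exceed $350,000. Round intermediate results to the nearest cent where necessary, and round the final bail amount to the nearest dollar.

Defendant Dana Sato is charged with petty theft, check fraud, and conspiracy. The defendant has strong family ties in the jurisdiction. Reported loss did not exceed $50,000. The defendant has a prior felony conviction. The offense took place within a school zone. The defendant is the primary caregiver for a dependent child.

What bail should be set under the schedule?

$62,775

Base amounts from the schedule: petty theft $6,000; check fraud $19,000; conspiracy $33,600.
Stacking rule: highest base plus 33% of each additional charge. Highest is conspiracy at $33,600. Additional: $6,000 × 33% = $1,980; $19,000 × 33% = $6,270. Combined base = $33,600 + $8,250 = $41,850.
Net percentage adjustment: −20% +50% −10% +30% = +50%. $41,850 × 1.5 = $62,775.
$62,775 is within the $350,000 maximum.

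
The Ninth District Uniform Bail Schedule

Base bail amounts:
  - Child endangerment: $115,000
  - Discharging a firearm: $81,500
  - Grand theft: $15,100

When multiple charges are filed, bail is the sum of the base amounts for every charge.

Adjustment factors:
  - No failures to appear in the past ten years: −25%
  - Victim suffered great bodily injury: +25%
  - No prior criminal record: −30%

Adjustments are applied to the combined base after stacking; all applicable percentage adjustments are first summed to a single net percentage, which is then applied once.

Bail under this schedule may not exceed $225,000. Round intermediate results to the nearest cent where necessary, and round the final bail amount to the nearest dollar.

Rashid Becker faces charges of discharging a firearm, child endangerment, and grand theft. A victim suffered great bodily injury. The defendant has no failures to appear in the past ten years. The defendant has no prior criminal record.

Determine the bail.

Base amounts from the schedule: discharging a firearm $81,500; child endangerment $115,000; grand theft $15,100.
Stacking rule: sum of all bases. $81,500 + $115,000 + $15,100 = $211,600.
Net percentage adjustment: −25% +25% −30% = −30%. $211,600 × 0.7 = $148,120.
$148,120 is within the $225,000 maximum.

$148,120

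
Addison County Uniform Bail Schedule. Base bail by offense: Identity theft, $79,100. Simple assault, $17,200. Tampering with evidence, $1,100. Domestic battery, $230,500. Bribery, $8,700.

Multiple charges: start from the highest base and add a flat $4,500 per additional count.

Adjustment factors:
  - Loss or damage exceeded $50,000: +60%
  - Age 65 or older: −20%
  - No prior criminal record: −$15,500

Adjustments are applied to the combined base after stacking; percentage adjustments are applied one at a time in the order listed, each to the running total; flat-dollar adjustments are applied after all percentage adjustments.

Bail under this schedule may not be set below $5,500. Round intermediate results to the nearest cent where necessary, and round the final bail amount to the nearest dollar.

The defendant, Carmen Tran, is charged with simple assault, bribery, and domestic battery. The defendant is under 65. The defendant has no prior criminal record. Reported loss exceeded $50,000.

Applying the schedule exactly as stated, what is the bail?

$367,700

Base amounts from the schedule: simple assault $17,200; bribery $8,700; domestic battery $230,500.
Stacking rule: highest base plus $4,500 per additional charge. Highest is domestic battery at $230,500; 2 additional charges → +$9,000. Combined base = $239,500.
Loss or damage exceeded $50,000 (+60%): $239,500 × 1.6 = $383,200.
No prior criminal record (−$15,500 flat): $383,200 − $15,500 = $367,700.
$367,700 is at or above the $5,500 minimum.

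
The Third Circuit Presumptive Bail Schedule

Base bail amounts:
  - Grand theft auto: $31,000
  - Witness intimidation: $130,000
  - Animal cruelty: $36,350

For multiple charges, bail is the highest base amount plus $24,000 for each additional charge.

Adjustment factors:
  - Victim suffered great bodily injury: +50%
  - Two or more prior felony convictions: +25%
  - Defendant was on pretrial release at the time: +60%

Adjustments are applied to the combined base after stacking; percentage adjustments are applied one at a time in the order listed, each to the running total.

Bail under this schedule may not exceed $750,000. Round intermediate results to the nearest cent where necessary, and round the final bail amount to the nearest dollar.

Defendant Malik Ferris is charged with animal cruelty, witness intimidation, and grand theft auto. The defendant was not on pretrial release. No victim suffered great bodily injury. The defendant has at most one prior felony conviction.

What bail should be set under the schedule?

$178,000

Base amounts from the schedule: animal cruelty $36,350; witness intimidation $130,000; grand theft auto $31,000.
Stacking rule: highest base plus $24,000 per additional charge. Highest is witness intimidation at $130,000; 2 additional charges → +$48,000. Combined base = $178,000.
No adjustment factors apply to this defendant.
$178,000 is within the $750,000 maximum.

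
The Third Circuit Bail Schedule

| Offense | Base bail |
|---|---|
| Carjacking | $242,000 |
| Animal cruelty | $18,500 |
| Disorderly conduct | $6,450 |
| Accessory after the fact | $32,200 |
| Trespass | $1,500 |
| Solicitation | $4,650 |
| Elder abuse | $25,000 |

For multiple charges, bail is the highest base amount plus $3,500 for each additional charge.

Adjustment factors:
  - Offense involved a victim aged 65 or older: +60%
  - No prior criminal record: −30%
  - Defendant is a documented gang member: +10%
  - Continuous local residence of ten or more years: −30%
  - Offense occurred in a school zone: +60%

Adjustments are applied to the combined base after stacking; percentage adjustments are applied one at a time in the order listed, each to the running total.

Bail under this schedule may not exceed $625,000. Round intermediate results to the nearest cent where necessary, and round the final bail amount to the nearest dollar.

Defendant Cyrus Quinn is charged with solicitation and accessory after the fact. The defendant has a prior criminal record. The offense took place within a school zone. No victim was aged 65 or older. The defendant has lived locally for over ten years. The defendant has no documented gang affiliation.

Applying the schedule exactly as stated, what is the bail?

Base amounts from the schedule: solicitation $4,650; accessory after the fact $32,200.
Stacking rule: highest base plus $3,500 per additional charge. Highest is accessory after the fact at $32,200; 1 additional charge → +$3,500. Combined base = $35,700.
Continuous local residence of ten or more years (−30%): $35,700 × 0.7 = $24,990.
Offense occurred in a school zone (+60%): $24,990 × 1.6 = $39,984.
$39,984 is within the $625,000 maximum.

$39,984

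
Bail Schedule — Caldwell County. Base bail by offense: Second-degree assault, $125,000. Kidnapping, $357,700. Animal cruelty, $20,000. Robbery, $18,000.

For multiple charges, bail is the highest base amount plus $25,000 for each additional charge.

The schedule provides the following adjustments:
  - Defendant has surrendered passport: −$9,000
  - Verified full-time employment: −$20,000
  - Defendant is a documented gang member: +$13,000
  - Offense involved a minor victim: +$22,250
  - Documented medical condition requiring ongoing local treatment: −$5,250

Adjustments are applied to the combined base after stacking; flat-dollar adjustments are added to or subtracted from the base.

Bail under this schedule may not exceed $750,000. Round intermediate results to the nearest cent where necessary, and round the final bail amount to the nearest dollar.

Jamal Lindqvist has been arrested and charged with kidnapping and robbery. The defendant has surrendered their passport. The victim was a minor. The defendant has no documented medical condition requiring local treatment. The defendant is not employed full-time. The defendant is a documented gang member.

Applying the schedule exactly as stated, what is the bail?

$408,950

Base amounts from the schedule: kidnapping $357,700; robbery $18,000.
Stacking rule: highest base plus $25,000 per additional charge. Highest is kidnapping at $357,700; 1 additional charge → +$25,000. Combined base = $382,700.
Defendant has surrendered passport (−$9,000 flat): $382,700 − $9,000 = $373,700.
Defendant is a documented gang member (+$13,000 flat): $373,700 + $13,000 = $386,700.
Offense involved a minor victim (+$22,250 flat): $386,700 + $22,250 = $408,950.
$408,950 is within the $750,000 maximum.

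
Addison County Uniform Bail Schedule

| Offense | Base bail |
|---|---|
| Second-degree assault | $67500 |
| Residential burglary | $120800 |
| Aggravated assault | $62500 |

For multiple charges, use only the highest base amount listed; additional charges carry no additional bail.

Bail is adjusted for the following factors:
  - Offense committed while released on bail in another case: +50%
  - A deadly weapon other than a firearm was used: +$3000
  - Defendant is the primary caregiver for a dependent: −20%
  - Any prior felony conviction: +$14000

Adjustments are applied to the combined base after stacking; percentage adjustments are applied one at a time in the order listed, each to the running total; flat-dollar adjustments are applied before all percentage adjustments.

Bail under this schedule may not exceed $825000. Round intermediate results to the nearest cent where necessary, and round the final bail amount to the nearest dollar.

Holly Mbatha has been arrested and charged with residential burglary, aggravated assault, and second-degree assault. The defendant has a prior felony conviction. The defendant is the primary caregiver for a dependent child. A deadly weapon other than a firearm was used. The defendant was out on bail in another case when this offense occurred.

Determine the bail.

$165360

Base amounts from the schedule: residential burglary $120800; aggravated assault $62500; second-degree assault $67500.
Stacking rule: use the highest base only. Highest is residential burglary at $120800. Combined base = $120800.
A deadly weapon other than a firearm was used (+$3000 flat): $120800 + $3000 = $123800.
Any prior felony conviction (+$14000 flat): $123800 + $14000 = $137800.
Offense committed while released on bail in another case (+50%): $137800 × 1.5 = $206700.
Defendant is the primary caregiver for a dependent (−20%): $206700 × 0.8 = $165360.
$165360 is within the $825000 maximum.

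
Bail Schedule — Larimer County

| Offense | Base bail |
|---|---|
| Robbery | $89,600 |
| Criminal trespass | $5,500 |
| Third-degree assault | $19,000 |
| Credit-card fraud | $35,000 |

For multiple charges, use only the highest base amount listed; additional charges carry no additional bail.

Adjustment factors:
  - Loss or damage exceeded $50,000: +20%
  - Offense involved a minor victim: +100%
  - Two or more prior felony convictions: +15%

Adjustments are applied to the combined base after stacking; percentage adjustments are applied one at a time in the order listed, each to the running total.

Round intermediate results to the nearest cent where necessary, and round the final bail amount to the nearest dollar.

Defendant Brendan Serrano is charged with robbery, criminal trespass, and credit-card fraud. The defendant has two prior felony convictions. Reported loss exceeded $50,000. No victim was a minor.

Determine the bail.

$123,648

Base amounts from the schedule: robbery $89,600; criminal trespass $5,500; credit-card fraud $35,000.
Stacking rule: use the highest base only. Highest is robbery at $89,600. Combined base = $89,600.
Loss or damage exceeded $50,000 (+20%): $89,600 × 1.2 = $107,520.
Two or more prior felony convictions (+15%): $107,520 × 1.15 = $123,648.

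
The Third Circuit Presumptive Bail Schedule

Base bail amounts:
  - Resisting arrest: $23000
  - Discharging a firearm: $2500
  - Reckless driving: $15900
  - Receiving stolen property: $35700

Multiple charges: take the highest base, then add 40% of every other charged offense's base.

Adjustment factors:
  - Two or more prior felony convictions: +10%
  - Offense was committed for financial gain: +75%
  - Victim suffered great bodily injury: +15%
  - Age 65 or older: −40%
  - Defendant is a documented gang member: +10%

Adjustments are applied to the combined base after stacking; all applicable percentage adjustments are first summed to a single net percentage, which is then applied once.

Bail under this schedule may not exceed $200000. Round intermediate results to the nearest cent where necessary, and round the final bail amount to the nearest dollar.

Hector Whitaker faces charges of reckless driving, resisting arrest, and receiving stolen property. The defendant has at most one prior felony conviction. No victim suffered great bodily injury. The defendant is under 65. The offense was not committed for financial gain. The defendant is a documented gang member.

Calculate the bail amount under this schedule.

$56386

Base amounts from the schedule: reckless driving $15900; resisting arrest $23000; receiving stolen property $35700.
Stacking rule: highest base plus 40% of each additional charge. Highest is receiving stolen property at $35700. Additional: $15900 × 40% = $6360; $23000 × 40% = $9200. Combined base = $35700 + $15560 = $51260.
Defendant is a documented gang member (+10%): $51260 × 1.1 = $56386.
$56386 is within the $200000 maximum.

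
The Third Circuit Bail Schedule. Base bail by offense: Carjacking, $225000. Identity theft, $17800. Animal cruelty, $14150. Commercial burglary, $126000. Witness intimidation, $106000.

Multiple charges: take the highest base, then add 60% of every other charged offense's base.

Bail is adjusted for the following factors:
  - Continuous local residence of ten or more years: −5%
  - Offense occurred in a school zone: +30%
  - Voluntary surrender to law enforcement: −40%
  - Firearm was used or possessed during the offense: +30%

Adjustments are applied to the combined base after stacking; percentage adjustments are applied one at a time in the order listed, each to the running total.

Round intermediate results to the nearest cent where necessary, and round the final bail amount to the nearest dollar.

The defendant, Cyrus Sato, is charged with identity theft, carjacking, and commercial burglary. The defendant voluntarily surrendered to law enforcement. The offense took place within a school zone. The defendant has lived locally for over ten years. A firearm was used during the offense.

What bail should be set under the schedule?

$299856

Base amounts from the schedule: identity theft $17800; carjacking $225000; commercial burglary $126000.
Stacking rule: highest base plus 60% of each additional charge. Highest is carjacking at $225000. Additional: $17800 × 60% = $10680; $126000 × 60% = $75600. Combined base = $225000 + $86280 = $311280.
Continuous local residence of ten or more years (−5%): $311280 × 0.95 = $295716.
Offense occurred in a school zone (+30%): $295716 × 1.3 = $384430.80.
Voluntary surrender to law enforcement (−40%): $384430.80 × 0.6 = $230658.48.
Firearm was used or possessed during the offense (+30%): $230658.48 × 1.3 = $299856.02.
Rounded to the nearest dollar: $299856.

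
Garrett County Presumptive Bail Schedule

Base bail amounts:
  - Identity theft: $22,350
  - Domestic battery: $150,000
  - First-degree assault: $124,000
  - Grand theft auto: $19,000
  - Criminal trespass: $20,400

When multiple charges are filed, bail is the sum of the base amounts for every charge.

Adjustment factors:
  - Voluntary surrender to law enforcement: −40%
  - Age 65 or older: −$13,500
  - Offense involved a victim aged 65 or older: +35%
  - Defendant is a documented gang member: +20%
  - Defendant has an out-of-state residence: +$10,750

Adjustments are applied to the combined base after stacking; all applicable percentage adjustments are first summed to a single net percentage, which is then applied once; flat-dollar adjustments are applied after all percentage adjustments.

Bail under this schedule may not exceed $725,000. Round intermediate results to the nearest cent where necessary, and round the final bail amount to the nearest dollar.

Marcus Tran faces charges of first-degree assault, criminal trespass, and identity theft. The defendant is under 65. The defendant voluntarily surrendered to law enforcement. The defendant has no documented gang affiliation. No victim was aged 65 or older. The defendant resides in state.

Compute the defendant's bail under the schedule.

$100,050

Base amounts from the schedule: first-degree assault $124,000; criminal trespass $20,400; identity theft $22,350.
Stacking rule: sum of all bases. $124,000 + $20,400 + $22,350 = $166,750.
Voluntary surrender to law enforcement (−40%): $166,750 × 0.6 = $100,050.
$100,050 is within the $725,000 maximum.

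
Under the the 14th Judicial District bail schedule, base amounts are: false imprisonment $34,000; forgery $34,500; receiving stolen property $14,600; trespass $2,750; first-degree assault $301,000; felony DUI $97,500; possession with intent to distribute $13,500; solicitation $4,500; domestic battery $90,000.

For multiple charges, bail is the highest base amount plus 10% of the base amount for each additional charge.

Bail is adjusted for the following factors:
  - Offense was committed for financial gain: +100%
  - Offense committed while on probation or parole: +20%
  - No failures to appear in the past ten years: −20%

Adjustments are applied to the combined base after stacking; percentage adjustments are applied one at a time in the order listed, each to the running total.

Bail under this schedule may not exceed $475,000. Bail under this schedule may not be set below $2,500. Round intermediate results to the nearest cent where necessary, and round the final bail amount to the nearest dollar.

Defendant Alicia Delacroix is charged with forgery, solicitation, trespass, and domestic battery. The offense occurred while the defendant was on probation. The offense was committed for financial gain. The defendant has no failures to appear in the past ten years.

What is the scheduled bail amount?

$180,816

Base amounts from the schedule: forgery $34,500; solicitation $4,500; trespass $2,750; domestic battery $90,000.
Stacking rule: highest base plus 10% of each additional charge. Highest is domestic battery at $90,000. Additional: $34,500 × 10% = $3,450; $4,500 × 10% = $450; $2,750 × 10% = $275. Combined base = $90,000 + $4,175 = $94,175.
Offense was committed for financial gain (+100%): $94,175 × 2 = $188,350.
Offense committed while on probation or parole (+20%): $188,350 × 1.2 = $226,020.
No failures to appear in the past ten years (−20%): $226,020 × 0.8 = $180,816.
$180,816 is within the $475,000 maximum.
$180,816 is at or above the $2,500 minimum.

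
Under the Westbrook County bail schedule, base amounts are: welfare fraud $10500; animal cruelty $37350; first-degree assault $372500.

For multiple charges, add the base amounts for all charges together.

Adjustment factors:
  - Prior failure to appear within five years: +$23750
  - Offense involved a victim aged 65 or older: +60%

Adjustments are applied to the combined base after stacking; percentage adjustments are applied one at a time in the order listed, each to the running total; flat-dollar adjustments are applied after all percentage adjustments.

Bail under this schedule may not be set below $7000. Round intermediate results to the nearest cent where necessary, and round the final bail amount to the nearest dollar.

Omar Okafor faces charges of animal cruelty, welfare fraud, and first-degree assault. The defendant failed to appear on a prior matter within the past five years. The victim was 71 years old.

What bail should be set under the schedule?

Base amounts from the schedule: animal cruelty $37350; welfare fraud $10500; first-degree assault $372500.
Stacking rule: sum of all bases. $37350 + $10500 + $372500 = $420350.
Offense involved a victim aged 65 or older (+60%): $420350 × 1.6 = $672560.
Prior failure to appear within five years (+$23750 flat): $672560 + $23750 = $696310.
$696310 is at or above the $7000 minimum.

$696310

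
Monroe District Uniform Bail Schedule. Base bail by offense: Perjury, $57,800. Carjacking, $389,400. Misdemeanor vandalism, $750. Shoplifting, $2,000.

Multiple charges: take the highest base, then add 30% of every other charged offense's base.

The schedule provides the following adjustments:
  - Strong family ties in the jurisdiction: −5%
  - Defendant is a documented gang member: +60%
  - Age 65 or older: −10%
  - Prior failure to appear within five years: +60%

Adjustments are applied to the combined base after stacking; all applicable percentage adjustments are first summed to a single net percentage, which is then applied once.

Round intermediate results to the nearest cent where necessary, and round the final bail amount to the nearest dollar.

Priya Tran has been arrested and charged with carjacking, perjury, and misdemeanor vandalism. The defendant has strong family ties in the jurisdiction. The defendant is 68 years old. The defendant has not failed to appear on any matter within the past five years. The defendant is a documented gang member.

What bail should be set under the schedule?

$590,099

Base amounts from the schedule: carjacking $389,400; perjury $57,800; misdemeanor vandalism $750.
Stacking rule: highest base plus 30% of each additional charge. Highest is carjacking at $389,400. Additional: $57,800 × 30% = $17,340; $750 × 30% = $225. Combined base = $389,400 + $17,565 = $406,965.
Net percentage adjustment: −5% +60% −10% = +45%. $406,965 × 1.45 = $590,099.25.
Rounded to the nearest dollar: $590,099.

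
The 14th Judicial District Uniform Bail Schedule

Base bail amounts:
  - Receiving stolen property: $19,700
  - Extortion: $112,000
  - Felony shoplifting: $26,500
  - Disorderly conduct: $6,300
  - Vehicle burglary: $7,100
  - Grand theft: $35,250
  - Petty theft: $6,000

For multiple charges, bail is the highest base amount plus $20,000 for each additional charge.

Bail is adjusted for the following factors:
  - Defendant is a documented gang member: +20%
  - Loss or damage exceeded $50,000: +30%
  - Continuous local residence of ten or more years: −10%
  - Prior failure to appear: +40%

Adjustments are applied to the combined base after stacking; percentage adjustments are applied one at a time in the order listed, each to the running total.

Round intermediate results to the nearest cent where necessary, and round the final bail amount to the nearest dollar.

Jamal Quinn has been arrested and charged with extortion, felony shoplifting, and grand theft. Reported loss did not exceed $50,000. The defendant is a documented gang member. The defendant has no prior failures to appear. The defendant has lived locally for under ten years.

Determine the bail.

Base amounts from the schedule: extortion $112,000; felony shoplifting $26,500; grand theft $35,250.
Stacking rule: highest base plus $20,000 per additional charge. Highest is extortion at $112,000; 2 additional charges → +$40,000. Combined base = $152,000.
Defendant is a documented gang member (+20%): $152,000 × 1.2 = $182,400.

$182,400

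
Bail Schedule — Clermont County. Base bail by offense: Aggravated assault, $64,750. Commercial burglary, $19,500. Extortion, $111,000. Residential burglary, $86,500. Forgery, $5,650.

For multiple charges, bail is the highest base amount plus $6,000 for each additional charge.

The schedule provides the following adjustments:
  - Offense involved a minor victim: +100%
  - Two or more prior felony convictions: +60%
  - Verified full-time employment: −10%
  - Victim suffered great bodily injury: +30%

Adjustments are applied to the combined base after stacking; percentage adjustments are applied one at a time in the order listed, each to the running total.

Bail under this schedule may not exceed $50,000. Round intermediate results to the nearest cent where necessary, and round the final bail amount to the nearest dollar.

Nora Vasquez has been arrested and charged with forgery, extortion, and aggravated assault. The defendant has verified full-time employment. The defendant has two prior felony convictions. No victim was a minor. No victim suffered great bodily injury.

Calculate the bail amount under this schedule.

$50,000

Base amounts from the schedule: forgery $5,650; extortion $111,000; aggravated assault $64,750.
Stacking rule: highest base plus $6,000 per additional charge. Highest is extortion at $111,000; 2 additional charges → +$12,000. Combined base = $123,000.
Two or more prior felony convictions (+60%): $123,000 × 1.6 = $196,800.
Verified full-time employment (−10%): $196,800 × 0.9 = $177,120.
Result $177,120 exceeds the maximum of $50,000; bail is capped at $50,000.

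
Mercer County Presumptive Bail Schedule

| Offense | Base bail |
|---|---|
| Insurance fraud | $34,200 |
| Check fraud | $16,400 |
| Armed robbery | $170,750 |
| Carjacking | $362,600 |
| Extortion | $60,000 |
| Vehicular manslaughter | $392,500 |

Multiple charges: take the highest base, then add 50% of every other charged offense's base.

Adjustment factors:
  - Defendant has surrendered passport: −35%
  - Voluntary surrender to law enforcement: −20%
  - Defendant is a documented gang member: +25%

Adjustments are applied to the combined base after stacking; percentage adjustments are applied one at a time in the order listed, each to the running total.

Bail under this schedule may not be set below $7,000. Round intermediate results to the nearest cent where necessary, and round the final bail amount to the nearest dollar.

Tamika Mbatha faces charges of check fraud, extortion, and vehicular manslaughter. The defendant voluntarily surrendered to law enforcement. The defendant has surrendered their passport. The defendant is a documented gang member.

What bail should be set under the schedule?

Base amounts from the schedule: check fraud $16,400; extortion $60,000; vehicular manslaughter $392,500.
Stacking rule: highest base plus 50% of each additional charge. Highest is vehicular manslaughter at $392,500. Additional: $16,400 × 50% = $8,200; $60,000 × 50% = $30,000. Combined base = $392,500 + $38,200 = $430,700.
Defendant has surrendered passport (−35%): $430,700 × 0.65 = $279,955.
Voluntary surrender to law enforcement (−20%): $279,955 × 0.8 = $223,964.
Defendant is a documented gang member (+25%): $223,964 × 1.25 = $279,955.
$279,955 is at or above the $7,000 minimum.

$279,955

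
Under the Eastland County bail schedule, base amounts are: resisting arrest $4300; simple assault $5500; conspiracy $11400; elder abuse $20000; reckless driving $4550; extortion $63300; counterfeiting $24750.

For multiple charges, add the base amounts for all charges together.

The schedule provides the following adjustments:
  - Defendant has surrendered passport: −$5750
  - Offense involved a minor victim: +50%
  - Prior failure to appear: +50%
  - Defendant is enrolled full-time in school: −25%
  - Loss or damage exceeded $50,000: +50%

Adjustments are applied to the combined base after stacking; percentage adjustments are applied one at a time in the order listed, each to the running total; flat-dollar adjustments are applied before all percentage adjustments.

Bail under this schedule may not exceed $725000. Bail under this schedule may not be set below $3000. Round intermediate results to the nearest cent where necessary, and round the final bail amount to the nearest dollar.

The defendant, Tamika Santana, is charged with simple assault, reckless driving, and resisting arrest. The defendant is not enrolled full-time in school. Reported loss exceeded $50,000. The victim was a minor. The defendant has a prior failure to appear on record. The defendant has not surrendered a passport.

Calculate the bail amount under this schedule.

$48431

Base amounts from the schedule: simple assault $5500; reckless driving $4550; resisting arrest $4300.
Stacking rule: sum of all bases. $5500 + $4550 + $4300 = $14350.
Offense involved a minor victim (+50%): $14350 × 1.5 = $21525.
Prior failure to appear (+50%): $21525 × 1.5 = $32287.50.
Loss or damage exceeded $50,000 (+50%): $32287.50 × 1.5 = $48431.25.
$48431.25 is within the $725000 maximum.
$48431.25 is at or above the $3000 minimum.
Rounded to the nearest dollar: $48431.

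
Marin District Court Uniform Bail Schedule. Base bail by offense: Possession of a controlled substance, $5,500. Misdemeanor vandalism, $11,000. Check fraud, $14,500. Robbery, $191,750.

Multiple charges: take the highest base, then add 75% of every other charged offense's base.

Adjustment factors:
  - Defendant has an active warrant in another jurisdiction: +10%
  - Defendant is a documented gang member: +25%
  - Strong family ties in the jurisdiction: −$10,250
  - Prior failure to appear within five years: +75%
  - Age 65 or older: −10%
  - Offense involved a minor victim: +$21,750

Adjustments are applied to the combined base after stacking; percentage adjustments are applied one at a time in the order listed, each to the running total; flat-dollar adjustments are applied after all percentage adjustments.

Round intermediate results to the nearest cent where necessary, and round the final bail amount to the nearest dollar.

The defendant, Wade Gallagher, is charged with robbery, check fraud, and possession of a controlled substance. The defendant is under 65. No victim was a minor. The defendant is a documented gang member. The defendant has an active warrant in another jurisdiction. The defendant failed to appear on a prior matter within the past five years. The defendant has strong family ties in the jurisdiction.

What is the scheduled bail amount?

Base amounts from the schedule: robbery $191,750; check fraud $14,500; possession of a controlled substance $5,500.
Stacking rule: highest base plus 75% of each additional charge. Highest is robbery at $191,750. Additional: $14,500 × 75% = $10,875; $5,500 × 75% = $4,125. Combined base = $191,750 + $15,000 = $206,750.
Defendant has an active warrant in another jurisdiction (+10%): $206,750 × 1.1 = $227,425.
Defendant is a documented gang member (+25%): $227,425 × 1.25 = $284,281.25.
Prior failure to appear within five years (+75%): $284,281.25 × 1.75 = $497,492.19.
Strong family ties in the jurisdiction (−$10,250 flat): $497,492.19 − $10,250 = $487,242.19.
Rounded to the nearest dollar: $487,242.

$487,242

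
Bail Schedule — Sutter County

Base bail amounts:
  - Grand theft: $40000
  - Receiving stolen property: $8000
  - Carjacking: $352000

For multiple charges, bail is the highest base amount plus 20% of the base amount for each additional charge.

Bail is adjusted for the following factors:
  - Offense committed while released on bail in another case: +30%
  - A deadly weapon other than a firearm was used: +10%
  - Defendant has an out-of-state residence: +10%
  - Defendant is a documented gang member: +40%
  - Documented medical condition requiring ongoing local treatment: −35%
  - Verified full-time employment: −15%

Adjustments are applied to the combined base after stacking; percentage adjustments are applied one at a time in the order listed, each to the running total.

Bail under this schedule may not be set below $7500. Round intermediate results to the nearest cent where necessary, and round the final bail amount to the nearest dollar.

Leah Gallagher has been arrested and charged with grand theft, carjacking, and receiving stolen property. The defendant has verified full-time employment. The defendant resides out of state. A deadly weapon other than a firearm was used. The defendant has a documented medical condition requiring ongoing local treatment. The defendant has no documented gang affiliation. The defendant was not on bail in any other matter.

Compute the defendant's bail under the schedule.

Base amounts from the schedule: grand theft $40000; carjacking $352000; receiving stolen property $8000.
Stacking rule: highest base plus 20% of each additional charge. Highest is carjacking at $352000. Additional: $40000 × 20% = $8000; $8000 × 20% = $1600. Combined base = $352000 + $9600 = $361600.
A deadly weapon other than a firearm was used (+10%): $361600 × 1.1 = $397760.
Defendant has an out-of-state residence (+10%): $397760 × 1.1 = $437536.
Documented medical condition requiring ongoing local treatment (−35%): $437536 × 0.65 = $284398.40.
Verified full-time employment (−15%): $284398.40 × 0.85 = $241738.64.
$241738.64 is at or above the $7500 minimum.
Rounded to the nearest dollar: $241739.

$241739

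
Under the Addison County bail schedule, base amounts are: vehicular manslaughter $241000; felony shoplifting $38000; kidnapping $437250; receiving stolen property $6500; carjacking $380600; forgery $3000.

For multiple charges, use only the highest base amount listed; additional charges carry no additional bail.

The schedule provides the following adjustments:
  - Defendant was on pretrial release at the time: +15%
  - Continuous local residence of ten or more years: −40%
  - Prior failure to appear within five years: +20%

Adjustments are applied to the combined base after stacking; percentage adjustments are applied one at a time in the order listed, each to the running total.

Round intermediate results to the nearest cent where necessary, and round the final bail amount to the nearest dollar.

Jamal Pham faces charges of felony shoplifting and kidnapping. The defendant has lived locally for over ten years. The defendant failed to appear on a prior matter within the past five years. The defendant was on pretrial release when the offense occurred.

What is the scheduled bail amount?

$362043

Base amounts from the schedule: felony shoplifting $38000; kidnapping $437250.
Stacking rule: use the highest base only. Highest is kidnapping at $437250. Combined base = $437250.
Defendant was on pretrial release at the time (+15%): $437250 × 1.15 = $502837.50.
Continuous local residence of ten or more years (−40%): $502837.50 × 0.6 = $301702.50.
Prior failure to appear within five years (+20%): $301702.50 × 1.2 = $362043.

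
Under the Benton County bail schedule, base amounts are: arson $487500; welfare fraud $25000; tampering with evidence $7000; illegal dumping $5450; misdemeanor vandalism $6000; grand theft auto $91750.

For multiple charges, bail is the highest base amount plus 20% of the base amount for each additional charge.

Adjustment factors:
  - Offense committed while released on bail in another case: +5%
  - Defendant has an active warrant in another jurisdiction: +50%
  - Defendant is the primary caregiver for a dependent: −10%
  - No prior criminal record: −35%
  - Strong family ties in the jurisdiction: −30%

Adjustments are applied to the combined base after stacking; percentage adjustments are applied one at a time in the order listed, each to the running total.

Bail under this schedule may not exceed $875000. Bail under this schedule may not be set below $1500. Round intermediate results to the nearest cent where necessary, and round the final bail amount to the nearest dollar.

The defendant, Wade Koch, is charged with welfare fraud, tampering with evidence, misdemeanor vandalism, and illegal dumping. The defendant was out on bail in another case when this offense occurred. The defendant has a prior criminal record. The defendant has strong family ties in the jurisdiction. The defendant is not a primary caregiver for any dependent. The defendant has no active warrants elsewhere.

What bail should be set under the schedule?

$21087

Base amounts from the schedule: welfare fraud $25000; tampering with evidence $7000; misdemeanor vandalism $6000; illegal dumping $5450.
Stacking rule: highest base plus 20% of each additional charge. Highest is welfare fraud at $25000. Additional: $7000 × 20% = $1400; $6000 × 20% = $1200; $5450 × 20% = $1090. Combined base = $25000 + $3690 = $28690.
Offense committed while released on bail in another case (+5%): $28690 × 1.05 = $30124.50.
Strong family ties in the jurisdiction (−30%): $30124.50 × 0.7 = $21087.15.
$21087.15 is within the $875000 maximum.
$21087.15 is at or above the $1500 minimum.
Rounded to the nearest dollar: $21087.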